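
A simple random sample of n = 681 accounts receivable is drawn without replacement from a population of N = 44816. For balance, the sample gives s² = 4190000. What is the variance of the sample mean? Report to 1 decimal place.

6059.2

Under SRS without replacement, Var(ȳ) = (1 − f)·s²/n with f = n/N = 681/44816 = 0.01519547.
Var(ȳ) = (1 − 0.01519547)·4190000/681 = 0.98480453·6152.7166 = 6059.2232.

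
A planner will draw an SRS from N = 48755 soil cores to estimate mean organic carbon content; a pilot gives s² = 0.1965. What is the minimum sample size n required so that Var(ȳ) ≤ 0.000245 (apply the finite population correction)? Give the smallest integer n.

790

Without fpc, n₀ = s²/D = 0.1965/0.000245 = 802.0408.
With fpc, (1 − n/N)·s²/n ≤ D requires n ≥ n₀/(1 + n₀/N) = 802.0408/(1 + 802.0408/48755) = 789.0604.
Rounding up, n = 790.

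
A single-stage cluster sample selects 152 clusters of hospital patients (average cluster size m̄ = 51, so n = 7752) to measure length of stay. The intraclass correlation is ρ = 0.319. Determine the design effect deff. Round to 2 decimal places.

16.95

deff = 1 + (51 − 1)·0.319 = 1 + 15.95 = 16.95.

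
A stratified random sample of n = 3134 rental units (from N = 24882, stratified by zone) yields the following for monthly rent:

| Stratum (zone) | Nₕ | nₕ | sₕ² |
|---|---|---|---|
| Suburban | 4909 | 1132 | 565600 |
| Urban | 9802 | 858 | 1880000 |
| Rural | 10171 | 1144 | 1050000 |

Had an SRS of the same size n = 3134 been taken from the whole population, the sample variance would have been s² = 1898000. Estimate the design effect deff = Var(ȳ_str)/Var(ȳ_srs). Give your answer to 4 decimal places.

0.8716

Var(ȳ_str) = Σ Wₕ²(1−fₕ)sₕ²/nₕ with Wₕ = Nₕ/24882:
  Suburban: (4909/24882)²·(1−1132/4909)·565600/1132 = 14.963474
  Urban: (9802/24882)²·(1−858/9802)·1880000/858 = 310.27478
  Rural: (10171/24882)²·(1−1144/10171)·1050000/1144 = 136.11306
  → Var(ȳ_str) = 461.35131.
Var(ȳ_srs) = (1 − 3134/24882)·1898000/3134 = 529.33578.
deff = 461.35131 / 529.33578 = 0.8716.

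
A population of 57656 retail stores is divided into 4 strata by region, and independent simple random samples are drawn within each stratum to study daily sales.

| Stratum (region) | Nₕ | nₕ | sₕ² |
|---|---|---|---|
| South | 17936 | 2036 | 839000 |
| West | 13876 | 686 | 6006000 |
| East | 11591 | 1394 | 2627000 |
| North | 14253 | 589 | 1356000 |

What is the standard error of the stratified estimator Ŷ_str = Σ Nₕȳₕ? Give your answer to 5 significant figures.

1.5463 × 10^6

Var(Ŷ_str) = Σₕ Nₕ²(1 − fₕ)sₕ²/nₕ.
South: 17936²·(1 − 2036/17936)·839000/2036 = 1.1751868 × 10^11.
West: 13876²·(1 − 686/13876)·6006000/686 = 1.6023976 × 10^12.
East: 11591²·(1 − 1394/11591)·2627000/1394 = 2.2273611 × 10^11.
North: 14253²·(1 − 589/14253)·1356000/589 = 4.4836173 × 10^11.
Sum = 2.3910141 × 10^12.
SE = √(2.3910141 × 10^12) = 1.5463 × 10^6.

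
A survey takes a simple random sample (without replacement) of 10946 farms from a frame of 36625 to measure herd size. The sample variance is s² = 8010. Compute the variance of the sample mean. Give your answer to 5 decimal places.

Under SRS without replacement, Var(ȳ) = (1 − f)·s²/n with f = n/N = 10946/36625 = 0.29886689.
Var(ȳ) = (1 − 0.29886689)·8010/10946 = 0.70113311·0.73177416 = 0.51307109.

0.51307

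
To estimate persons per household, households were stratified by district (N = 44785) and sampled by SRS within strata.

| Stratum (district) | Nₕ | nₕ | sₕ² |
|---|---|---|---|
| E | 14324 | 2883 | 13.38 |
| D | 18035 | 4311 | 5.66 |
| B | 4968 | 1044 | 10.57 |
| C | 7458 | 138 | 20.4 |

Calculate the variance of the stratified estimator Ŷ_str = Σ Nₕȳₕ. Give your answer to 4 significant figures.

Var(Ŷ_str) = Σₕ Nₕ²(1 − fₕ)sₕ²/nₕ.
E: 14324²·(1 − 2883/14324)·13.38/2883 = 760571.01.
D: 18035²·(1 − 4311/18035)·5.66/4311 = 324964.01.
B: 4968²·(1 − 1044/4968)·10.57/1044 = 197371.79.
C: 7458²·(1 − 138/7458)·20.4/138 = 8.0702045 × 10^6.
Sum = 9.3531113 × 10^6.

9.353 × 10^6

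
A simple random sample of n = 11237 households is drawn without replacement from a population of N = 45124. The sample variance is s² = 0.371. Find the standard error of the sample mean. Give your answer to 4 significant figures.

0.004979

Under SRS without replacement, Var(ȳ) = (1 − f)·s²/n with f = n/N = 11237/45124 = 0.24902491.
Var(ȳ) = (1 − 0.24902491)·0.371/11237 = 0.75097509·3.301593 × 10^-5 = 2.4794141 × 10^-5.
SE(ȳ) = √(2.4794141 × 10^-5) = 0.004979.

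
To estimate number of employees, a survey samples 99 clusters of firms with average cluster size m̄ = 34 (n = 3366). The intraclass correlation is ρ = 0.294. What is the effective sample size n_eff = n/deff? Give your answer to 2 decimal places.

deff = 1 + (34 − 1)·0.294 = 1 + 9.702 = 10.702.
n_eff = 3366 / 10.702 = 314.52.

314.52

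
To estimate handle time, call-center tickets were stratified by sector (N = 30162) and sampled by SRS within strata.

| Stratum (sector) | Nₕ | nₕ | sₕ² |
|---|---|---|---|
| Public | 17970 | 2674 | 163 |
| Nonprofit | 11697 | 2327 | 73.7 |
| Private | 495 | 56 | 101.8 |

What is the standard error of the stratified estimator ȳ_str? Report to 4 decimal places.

Var(ȳ_str) = Σₕ Wₕ²(1 − fₕ)sₕ²/nₕ with Wₕ = Nₕ/N, N = 30162.
Public: Wₕ = 0.59578277; term = 0.59578277²·(1 − 0.14880356)·163/2674 = 0.018417551.
Nonprofit: Wₕ = 0.38780585; term = 0.38780585²·(1 − 0.19893990)·73.7/2327 = 0.0038156182.
Private: Wₕ = 0.01641138; term = 0.01641138²·(1 − 0.11313131)·101.8/56 = 4.3421938 × 10^-4.
Sum = 0.022667389.
SE = √(0.022667389) = 0.1506.

0.1506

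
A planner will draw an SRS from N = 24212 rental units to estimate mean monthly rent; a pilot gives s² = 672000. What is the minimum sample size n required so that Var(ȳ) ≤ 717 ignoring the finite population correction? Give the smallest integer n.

Without fpc, n₀ = s²/D = 672000/717 = 937.2385.
Rounding up, n = 938.

938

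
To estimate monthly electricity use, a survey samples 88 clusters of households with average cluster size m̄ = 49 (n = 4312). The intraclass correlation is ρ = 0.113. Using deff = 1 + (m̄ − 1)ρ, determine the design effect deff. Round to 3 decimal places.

6.424

deff = 1 + (49 − 1)·0.113 = 1 + 5.424 = 6.424.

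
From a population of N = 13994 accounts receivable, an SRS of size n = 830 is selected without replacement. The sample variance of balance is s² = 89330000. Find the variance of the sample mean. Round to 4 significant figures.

101200

Under SRS without replacement, Var(ȳ) = (1 − f)·s²/n with f = n/N = 830/13994 = 0.05931113.
Var(ȳ) = (1 − 0.05931113)·89330000/830 = 0.94068887·107626.51 = 101243.06.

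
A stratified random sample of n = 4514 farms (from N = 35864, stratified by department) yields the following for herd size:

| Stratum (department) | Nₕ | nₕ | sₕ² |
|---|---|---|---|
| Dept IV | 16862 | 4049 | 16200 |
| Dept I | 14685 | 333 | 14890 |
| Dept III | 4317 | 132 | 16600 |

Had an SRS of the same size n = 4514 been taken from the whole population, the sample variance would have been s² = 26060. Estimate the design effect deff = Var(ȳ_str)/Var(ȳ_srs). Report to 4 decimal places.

Var(ȳ_str) = Σ Wₕ²(1−fₕ)sₕ²/nₕ with Wₕ = Nₕ/35864:
  Dept IV: (16862/35864)²·(1−4049/16862)·16200/4049 = 0.67206255
  Dept I: (14685/35864)²·(1−333/14685)·14890/333 = 7.3268852
  Dept III: (4317/35864)²·(1−132/4317)·16600/132 = 1.766421
  → Var(ȳ_str) = 9.7653688.
Var(ȳ_srs) = (1 − 4514/35864)·26060/4514 = 5.0465162.
deff = 9.7653688 / 5.0465162 = 1.9351.

1.9351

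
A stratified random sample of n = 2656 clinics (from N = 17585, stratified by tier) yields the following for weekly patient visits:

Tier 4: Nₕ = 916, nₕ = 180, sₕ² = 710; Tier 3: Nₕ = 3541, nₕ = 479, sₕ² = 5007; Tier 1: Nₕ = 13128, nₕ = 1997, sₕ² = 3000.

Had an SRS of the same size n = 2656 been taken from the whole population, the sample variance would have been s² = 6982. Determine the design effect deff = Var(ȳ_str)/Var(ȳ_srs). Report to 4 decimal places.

0.4862

Var(ȳ_str) = Σ Wₕ²(1−fₕ)sₕ²/nₕ with Wₕ = Nₕ/17585:
  Tier 4: (916/17585)²·(1−180/916)·710/180 = 0.0085995235
  Tier 3: (3541/17585)²·(1−479/3541)·5007/479 = 0.36651221
  Tier 1: (13128/17585)²·(1−1997/13128)·3000/1997 = 0.70989022
  → Var(ȳ_str) = 1.085002.
Var(ȳ_srs) = (1 − 2656/17585)·6982/2656 = 2.2317221.
deff = 1.085002 / 2.2317221 = 0.4862.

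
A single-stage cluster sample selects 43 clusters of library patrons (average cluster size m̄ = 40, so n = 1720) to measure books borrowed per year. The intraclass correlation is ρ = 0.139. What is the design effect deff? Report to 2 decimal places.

6.42

deff = 1 + (40 − 1)·0.139 = 1 + 5.421 = 6.421.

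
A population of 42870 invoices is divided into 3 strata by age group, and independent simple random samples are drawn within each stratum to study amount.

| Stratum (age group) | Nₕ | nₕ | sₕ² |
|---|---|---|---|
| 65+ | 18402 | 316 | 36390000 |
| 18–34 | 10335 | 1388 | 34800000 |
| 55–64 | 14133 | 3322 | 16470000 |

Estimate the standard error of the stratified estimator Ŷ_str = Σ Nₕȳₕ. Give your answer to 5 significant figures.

Var(Ŷ_str) = Σₕ Nₕ²(1 − fₕ)sₕ²/nₕ.
65+: 18402²·(1 − 316/18402)·36390000/316 = 3.8326797 × 10^13.
18–34: 10335²·(1 − 1388/10335)·34800000/1388 = 2.318343 × 10^12.
55–64: 14133²·(1 − 3322/14133)·16470000/3322 = 7.5752016 × 10^11.
Sum = 4.140266 × 10^13.
SE = √(4.140266 × 10^13) = 6.4345 × 10^6.

6.4345 × 10^6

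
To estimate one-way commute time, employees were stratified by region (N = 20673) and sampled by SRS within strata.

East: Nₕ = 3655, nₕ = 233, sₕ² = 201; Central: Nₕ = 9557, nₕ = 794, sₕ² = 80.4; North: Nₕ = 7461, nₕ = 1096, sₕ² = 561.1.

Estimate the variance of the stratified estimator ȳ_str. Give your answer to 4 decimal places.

0.1020

Var(ȳ_str) = Σₕ Wₕ²(1 − fₕ)sₕ²/nₕ with Wₕ = Nₕ/N, N = 20673.
East: Wₕ = 0.17680066; term = 0.17680066²·(1 − 0.06374829)·201/233 = 0.025246461.
Central: Wₕ = 0.46229381; term = 0.46229381²·(1 − 0.08308046)·80.4/794 = 0.019842799.
North: Wₕ = 0.36090553; term = 0.36090553²·(1 − 0.14689720)·561.1/1096 = 0.056887671.
Sum = 0.10197693.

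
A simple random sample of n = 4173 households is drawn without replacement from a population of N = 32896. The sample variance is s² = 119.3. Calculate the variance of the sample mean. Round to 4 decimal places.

0.0250

Under SRS without replacement, Var(ȳ) = (1 − f)·s²/n with f = n/N = 4173/32896 = 0.12685433.
Var(ȳ) = (1 − 0.12685433)·119.3/4173 = 0.87314567·0.028588545 = 0.024961965.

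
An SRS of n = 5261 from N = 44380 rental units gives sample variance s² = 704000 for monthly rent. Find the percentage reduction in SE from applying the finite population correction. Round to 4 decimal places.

f = n/N = 5261/44380 = 0.11854439.
SE_no-fpc = √(s²/n) = 11.567837; SE_fpc = √((1−f)s²/n) = 10.860565.
Ratio = √(1−f) = 0.93885867. Reduction = 100·(1 − 0.93885867) = 6.1141%.

6.1141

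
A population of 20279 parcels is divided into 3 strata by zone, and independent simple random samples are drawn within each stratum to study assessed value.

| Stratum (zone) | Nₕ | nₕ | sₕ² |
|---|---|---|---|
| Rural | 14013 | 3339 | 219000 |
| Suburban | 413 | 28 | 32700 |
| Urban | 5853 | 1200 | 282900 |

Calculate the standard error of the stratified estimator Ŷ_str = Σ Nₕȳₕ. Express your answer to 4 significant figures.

Var(Ŷ_str) = Σₕ Nₕ²(1 − fₕ)sₕ²/nₕ.
Rural: 14013²·(1 − 3339/14013)·219000/3339 = 9.8103842 × 10^9.
Suburban: 413²·(1 − 28/413)·32700/28 = 1.8569512 × 10^8.
Urban: 5853²·(1 − 1200/5853)·282900/1200 = 6.4204176 × 10^9.
Sum = 1.6416497 × 10^10.
SE = √(1.6416497 × 10^10) = 128100.

128100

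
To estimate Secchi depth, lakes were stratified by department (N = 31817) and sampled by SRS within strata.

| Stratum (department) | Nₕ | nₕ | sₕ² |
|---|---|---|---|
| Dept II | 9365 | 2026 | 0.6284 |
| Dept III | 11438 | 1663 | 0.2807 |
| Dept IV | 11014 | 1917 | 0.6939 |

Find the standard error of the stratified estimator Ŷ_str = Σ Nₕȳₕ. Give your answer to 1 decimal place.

Var(Ŷ_str) = Σₕ Nₕ²(1 − fₕ)sₕ²/nₕ.
Dept II: 9365²·(1 − 2026/9365)·0.6284/2026 = 21317.752.
Dept III: 11438²·(1 − 1663/11438)·0.2807/1663 = 18871.961.
Dept IV: 11014²·(1 − 1917/11014)·0.6939/1917 = 36267.535.
Sum = 76457.248.
SE = √(76457.248) = 276.5.

276.5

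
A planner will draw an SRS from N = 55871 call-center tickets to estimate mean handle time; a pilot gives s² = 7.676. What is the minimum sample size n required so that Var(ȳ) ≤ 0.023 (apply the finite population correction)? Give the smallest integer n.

332

Without fpc, n₀ = s²/D = 7.676/0.023 = 333.7391.
With fpc, (1 − n/N)·s²/n ≤ D requires n ≥ n₀/(1 + n₀/N) = 333.7391/(1 + 333.7391/55871) = 331.7574.
Rounding up, n = 332.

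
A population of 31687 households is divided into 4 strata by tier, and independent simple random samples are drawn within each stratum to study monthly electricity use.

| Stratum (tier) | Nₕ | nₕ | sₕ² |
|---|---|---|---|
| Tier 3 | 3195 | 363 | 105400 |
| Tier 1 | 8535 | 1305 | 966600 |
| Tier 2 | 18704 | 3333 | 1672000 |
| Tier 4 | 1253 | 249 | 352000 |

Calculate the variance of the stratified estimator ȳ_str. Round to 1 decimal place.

Var(ȳ_str) = Σₕ Wₕ²(1 − fₕ)sₕ²/nₕ with Wₕ = Nₕ/N, N = 31687.
Tier 3: Wₕ = 0.10082999; term = 0.10082999²·(1 − 0.11361502)·105400/363 = 2.616591.
Tier 1: Wₕ = 0.26935336; term = 0.26935336²·(1 − 0.15289982)·966600/1305 = 45.521426.
Tier 2: Wₕ = 0.59027361; term = 0.59027361²·(1 − 0.17819718)·1672000/3333 = 143.63998.
Tier 4: Wₕ = 0.03954303; term = 0.03954303²·(1 − 0.19872306)·352000/249 = 1.7711929.
Sum = 193.54919.

193.5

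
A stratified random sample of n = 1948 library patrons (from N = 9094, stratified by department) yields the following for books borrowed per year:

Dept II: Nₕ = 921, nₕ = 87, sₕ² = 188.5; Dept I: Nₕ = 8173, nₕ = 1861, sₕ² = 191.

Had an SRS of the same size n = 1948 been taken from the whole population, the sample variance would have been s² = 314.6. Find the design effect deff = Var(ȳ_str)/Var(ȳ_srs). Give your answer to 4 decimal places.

0.6631

Var(ȳ_str) = Σ Wₕ²(1−fₕ)sₕ²/nₕ with Wₕ = Nₕ/9094:
  Dept II: (921/9094)²·(1−87/921)·188.5/87 = 0.020123702
  Dept I: (8173/9094)²·(1−1861/8173)·191/1861 = 0.064021461
  → Var(ȳ_str) = 0.084145163.
Var(ȳ_srs) = (1 − 1948/9094)·314.6/1948 = 0.12690474.
deff = 0.084145163 / 0.12690474 = 0.6631.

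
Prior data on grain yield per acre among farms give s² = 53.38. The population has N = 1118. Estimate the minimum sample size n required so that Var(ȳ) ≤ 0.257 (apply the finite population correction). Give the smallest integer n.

Without fpc, n₀ = s²/D = 53.38/0.257 = 207.7043.
With fpc, (1 − n/N)·s²/n ≤ D requires n ≥ n₀/(1 + n₀/N) = 207.7043/(1 + 207.7043/1118) = 175.1623.
Rounding up, n = 176.

176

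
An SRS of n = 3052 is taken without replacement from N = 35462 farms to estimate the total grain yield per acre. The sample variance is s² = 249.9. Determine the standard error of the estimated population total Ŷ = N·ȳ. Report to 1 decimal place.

Var(Ŷ) = N²·Var(ȳ) = N²·(1 − n/N)·s²/n.
f = 3052/35462 = 0.08606396; Var(ȳ) = 0.91393604·249.9/3052 = 0.074833754.
Var(Ŷ) = 35462² · 0.074833754 = 9.4107445 × 10^7.
SE(Ŷ) = √(9.4107445 × 10^7) = 9700.9.

9700.9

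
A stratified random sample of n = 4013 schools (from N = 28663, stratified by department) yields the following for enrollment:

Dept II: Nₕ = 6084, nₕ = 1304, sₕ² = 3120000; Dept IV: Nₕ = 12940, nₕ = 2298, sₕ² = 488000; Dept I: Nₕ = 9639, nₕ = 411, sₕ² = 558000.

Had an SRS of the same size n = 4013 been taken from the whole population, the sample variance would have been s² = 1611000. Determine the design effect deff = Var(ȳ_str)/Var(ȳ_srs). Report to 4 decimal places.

Var(ȳ_str) = Σ Wₕ²(1−fₕ)sₕ²/nₕ with Wₕ = Nₕ/28663:
  Dept II: (6084/28663)²·(1−1304/6084)·3120000/1304 = 84.693644
  Dept IV: (12940/28663)²·(1−2298/12940)·488000/2298 = 35.594594
  Dept I: (9639/28663)²·(1−411/9639)·558000/411 = 146.99029
  → Var(ȳ_str) = 267.27853.
Var(ȳ_srs) = (1 − 4013/28663)·1611000/4013 = 345.24044.
deff = 267.27853 / 345.24044 = 0.7742.

0.7742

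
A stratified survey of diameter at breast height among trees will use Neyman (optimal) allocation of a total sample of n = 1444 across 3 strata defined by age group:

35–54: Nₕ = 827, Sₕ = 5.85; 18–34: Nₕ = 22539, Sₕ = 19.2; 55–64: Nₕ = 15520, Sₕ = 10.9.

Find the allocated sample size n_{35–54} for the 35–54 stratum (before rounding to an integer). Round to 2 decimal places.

11.51

Neyman allocation: nₕ = n·NₕSₕ / Σⱼ NⱼSⱼ.
Σ NⱼSⱼ = 827·5.85 + 22539·19.2 + 15520·10.9 = 606754.75.
n_{35–54} = 1444·827·5.85 / 606754.75 = 11.51.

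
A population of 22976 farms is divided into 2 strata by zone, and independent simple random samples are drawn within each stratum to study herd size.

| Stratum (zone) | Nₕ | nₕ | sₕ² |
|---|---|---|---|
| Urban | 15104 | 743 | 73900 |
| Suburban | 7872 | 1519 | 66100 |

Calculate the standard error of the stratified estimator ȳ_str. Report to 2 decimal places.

6.71

Var(ȳ_str) = Σₕ Wₕ²(1 − fₕ)sₕ²/nₕ with Wₕ = Nₕ/N, N = 22976.
Urban: Wₕ = 0.65738162; term = 0.65738162²·(1 − 0.04919227)·73900/743 = 40.868005.
Suburban: Wₕ = 0.34261838; term = 0.34261838²·(1 − 0.19296240)·66100/1519 = 4.1224821.
Sum = 44.990487.
SE = √(44.990487) = 6.71.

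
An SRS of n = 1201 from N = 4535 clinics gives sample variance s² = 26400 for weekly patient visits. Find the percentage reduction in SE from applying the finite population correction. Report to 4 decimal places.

14.2579

f = n/N = 1201/4535 = 0.26482911.
SE_no-fpc = √(s²/n) = 4.6884626; SE_fpc = √((1−f)s²/n) = 4.0199867.
Ratio = √(1−f) = 0.85742107. Reduction = 100·(1 − 0.85742107) = 14.2579%.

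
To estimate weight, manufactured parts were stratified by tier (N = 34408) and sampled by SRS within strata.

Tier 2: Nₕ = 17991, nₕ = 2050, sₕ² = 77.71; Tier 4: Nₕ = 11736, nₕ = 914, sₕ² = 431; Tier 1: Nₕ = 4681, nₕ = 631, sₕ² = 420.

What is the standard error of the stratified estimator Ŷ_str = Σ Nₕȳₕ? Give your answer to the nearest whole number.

9131

Var(Ŷ_str) = Σₕ Nₕ²(1 − fₕ)sₕ²/nₕ.
Tier 2: 17991²·(1 − 2050/17991)·77.71/2050 = 1.0871611 × 10^7.
Tier 4: 11736²·(1 − 914/11736)·431/914 = 5.9890606 × 10^7.
Tier 1: 4681²·(1 − 631/4681)·420/631 = 1.261867 × 10^7.
Sum = 8.3380887 × 10^7.
SE = √(8.3380887 × 10^7) = 9131.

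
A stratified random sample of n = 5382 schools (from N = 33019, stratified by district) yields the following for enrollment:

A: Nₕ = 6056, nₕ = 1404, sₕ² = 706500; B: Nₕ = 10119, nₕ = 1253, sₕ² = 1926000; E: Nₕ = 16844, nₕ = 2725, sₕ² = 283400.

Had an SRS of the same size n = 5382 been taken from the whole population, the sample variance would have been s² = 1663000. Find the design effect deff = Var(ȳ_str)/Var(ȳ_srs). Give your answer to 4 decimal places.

Var(ȳ_str) = Σ Wₕ²(1−fₕ)sₕ²/nₕ with Wₕ = Nₕ/33019:
  A: (6056/33019)²·(1−1404/6056)·706500/1404 = 13.002977
  B: (10119/33019)²·(1−1253/10119)·1926000/1253 = 126.48607
  E: (16844/33019)²·(1−2725/16844)·283400/2725 = 22.68583
  → Var(ȳ_str) = 162.17488.
Var(ȳ_srs) = (1 − 5382/33019)·1663000/5382 = 258.628.
deff = 162.17488 / 258.628 = 0.6271.

0.6271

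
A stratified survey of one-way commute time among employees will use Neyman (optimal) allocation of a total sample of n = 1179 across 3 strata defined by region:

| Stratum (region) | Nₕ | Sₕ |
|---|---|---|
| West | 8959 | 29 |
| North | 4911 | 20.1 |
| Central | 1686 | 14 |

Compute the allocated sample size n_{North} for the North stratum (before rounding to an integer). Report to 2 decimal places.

Neyman allocation: nₕ = n·NₕSₕ / Σⱼ NⱼSⱼ.
Σ NⱼSⱼ = 8959·29 + 4911·20.1 + 1686·14 = 382126.1.
n_{North} = 1179·4911·20.1 / 382126.1 = 304.56.

304.56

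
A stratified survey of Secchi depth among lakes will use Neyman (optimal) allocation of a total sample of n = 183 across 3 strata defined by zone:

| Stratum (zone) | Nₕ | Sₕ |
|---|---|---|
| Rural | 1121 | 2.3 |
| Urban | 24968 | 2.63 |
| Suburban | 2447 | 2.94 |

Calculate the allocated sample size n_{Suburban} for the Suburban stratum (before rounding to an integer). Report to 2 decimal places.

Neyman allocation: nₕ = n·NₕSₕ / Σⱼ NⱼSⱼ.
Σ NⱼSⱼ = 1121·2.3 + 24968·2.63 + 2447·2.94 = 75438.32.
n_{Suburban} = 183·2447·2.94 / 75438.32 = 17.45.

17.45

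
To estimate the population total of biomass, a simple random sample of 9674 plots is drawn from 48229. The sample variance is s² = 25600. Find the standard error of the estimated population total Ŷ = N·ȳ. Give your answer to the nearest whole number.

70147

Var(Ŷ) = N²·Var(ȳ) = N²·(1 − n/N)·s²/n.
f = 9674/48229 = 0.20058471; Var(ȳ) = 0.79941529·25600/9674 = 2.1154674.
Var(Ŷ) = 48229² · 2.1154674 = 4.9206543 × 10^9.
SE(Ŷ) = √(4.9206543 × 10^9) = 70147.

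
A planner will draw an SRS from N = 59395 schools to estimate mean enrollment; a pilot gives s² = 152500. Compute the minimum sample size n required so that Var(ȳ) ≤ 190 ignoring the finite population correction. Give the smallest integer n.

Without fpc, n₀ = s²/D = 152500/190 = 802.6316.
Rounding up, n = 803.

803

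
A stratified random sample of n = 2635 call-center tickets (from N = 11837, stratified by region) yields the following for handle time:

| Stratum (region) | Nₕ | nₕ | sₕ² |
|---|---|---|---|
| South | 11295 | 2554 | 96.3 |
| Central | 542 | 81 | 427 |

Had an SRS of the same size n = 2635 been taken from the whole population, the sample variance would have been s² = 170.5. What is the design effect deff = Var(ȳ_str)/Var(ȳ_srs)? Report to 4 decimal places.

Var(ȳ_str) = Σ Wₕ²(1−fₕ)sₕ²/nₕ with Wₕ = Nₕ/11837:
  South: (11295/11837)²·(1−2554/11295)·96.3/2554 = 0.026568648
  Central: (542/11837)²·(1−81/542)·427/81 = 0.0094006909
  → Var(ȳ_str) = 0.035969339.
Var(ȳ_srs) = (1 − 2635/11837)·170.5/2635 = 0.050301895.
deff = 0.035969339 / 0.050301895 = 0.7151.

0.7151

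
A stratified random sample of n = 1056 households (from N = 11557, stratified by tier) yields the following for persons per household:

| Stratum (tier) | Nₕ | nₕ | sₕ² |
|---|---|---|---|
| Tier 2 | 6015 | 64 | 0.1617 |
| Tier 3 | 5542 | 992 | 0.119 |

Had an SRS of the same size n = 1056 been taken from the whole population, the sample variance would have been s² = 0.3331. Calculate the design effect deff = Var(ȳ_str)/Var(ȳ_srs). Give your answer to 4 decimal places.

2.4415

Var(ȳ_str) = Σ Wₕ²(1−fₕ)sₕ²/nₕ with Wₕ = Nₕ/11557:
  Tier 2: (6015/11557)²·(1−64/6015)·0.1617/64 = 6.7711963 × 10^-4
  Tier 3: (5542/11557)²·(1−992/5542)·0.119/992 = 2.2647641 × 10^-5
  → Var(ȳ_str) = 6.9976727 × 10^-4.
Var(ȳ_srs) = (1 − 1056/11557)·0.3331/1056 = 2.8661325 × 10^-4.
deff = (6.9976727 × 10^-4) / (2.8661325 × 10^-4) = 2.4415.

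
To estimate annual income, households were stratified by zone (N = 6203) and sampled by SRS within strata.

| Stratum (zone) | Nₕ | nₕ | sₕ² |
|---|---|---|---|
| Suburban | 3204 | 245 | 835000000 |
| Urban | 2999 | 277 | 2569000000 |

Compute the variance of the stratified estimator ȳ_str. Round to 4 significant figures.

Var(ȳ_str) = Σₕ Wₕ²(1 − fₕ)sₕ²/nₕ with Wₕ = Nₕ/N, N = 6203.
Suburban: Wₕ = 0.51652426; term = 0.51652426²·(1 − 0.07646692)·835000000/245 = 839758.29.
Urban: Wₕ = 0.48347574; term = 0.48347574²·(1 − 0.09236412)·2569000000/277 = 1.9676387 × 10^6.
Sum = 2.807397 × 10^6.

2.807 × 10^6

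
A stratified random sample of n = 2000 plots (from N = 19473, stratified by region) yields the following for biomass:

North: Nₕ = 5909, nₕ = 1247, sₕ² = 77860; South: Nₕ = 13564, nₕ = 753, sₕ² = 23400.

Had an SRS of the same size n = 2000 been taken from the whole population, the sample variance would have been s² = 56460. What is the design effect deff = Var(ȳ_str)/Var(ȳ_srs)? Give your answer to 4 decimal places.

Var(ȳ_str) = Σ Wₕ²(1−fₕ)sₕ²/nₕ with Wₕ = Nₕ/19473:
  North: (5909/19473)²·(1−1247/5909)·77860/1247 = 4.5359523
  South: (13564/19473)²·(1−753/13564)·23400/753 = 14.240524
  → Var(ȳ_str) = 18.776476.
Var(ȳ_srs) = (1 − 2000/19473)·56460/2000 = 25.330601.
deff = 18.776476 / 25.330601 = 0.7413.

0.7413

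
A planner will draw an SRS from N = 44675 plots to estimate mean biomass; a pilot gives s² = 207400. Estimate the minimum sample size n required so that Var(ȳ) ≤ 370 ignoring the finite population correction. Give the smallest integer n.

561

Without fpc, n₀ = s²/D = 207400/370 = 560.5405.
Rounding up, n = 561.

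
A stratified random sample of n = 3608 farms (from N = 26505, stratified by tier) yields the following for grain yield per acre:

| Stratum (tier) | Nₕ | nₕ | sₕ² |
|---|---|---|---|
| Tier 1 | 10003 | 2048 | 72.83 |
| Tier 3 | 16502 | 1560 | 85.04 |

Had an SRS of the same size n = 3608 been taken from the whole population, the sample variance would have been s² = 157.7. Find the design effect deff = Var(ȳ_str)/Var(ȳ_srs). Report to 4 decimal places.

Var(ȳ_str) = Σ Wₕ²(1−fₕ)sₕ²/nₕ with Wₕ = Nₕ/26505:
  Tier 1: (10003/26505)²·(1−2048/10003)·72.83/2048 = 0.0040280532
  Tier 3: (16502/26505)²·(1−1560/16502)·85.04/1560 = 0.019133233
  → Var(ȳ_str) = 0.023161286.
Var(ȳ_srs) = (1 − 3608/26505)·157.7/3608 = 0.037758605.
deff = 0.023161286 / 0.037758605 = 0.6134.

0.6134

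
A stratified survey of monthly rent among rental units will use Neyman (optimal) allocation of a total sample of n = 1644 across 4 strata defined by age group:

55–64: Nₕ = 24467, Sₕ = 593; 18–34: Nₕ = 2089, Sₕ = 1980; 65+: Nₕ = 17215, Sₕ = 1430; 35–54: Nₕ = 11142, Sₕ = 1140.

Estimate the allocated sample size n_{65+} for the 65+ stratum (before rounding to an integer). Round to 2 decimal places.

Neyman allocation: nₕ = n·NₕSₕ / Σⱼ NⱼSⱼ.
Σ NⱼSⱼ = 24467·593 + 2089·1980 + 17215·1430 + 11142·1140 = 5.5964481 × 10^7.
n_{65+} = 1644·17215·1430 / (5.5964481 × 10^7) = 723.16.

723.16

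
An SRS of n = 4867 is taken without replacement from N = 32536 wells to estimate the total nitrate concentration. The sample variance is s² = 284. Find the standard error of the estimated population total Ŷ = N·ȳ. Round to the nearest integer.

7248

Var(Ŷ) = N²·Var(ȳ) = N²·(1 − n/N)·s²/n.
f = 4867/32536 = 0.14958815; Var(ȳ) = 0.85041185·284/4867 = 0.049623375.
Var(Ŷ) = 32536² · 0.049623375 = 5.2530873 × 10^7.
SE(Ŷ) = √(5.2530873 × 10^7) = 7248.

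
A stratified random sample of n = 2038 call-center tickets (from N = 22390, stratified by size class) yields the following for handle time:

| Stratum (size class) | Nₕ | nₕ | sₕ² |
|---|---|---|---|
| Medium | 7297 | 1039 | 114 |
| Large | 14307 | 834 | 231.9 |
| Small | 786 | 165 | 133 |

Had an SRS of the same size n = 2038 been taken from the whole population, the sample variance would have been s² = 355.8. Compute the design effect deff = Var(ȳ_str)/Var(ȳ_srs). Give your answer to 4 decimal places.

Var(ȳ_str) = Σ Wₕ²(1−fₕ)sₕ²/nₕ with Wₕ = Nₕ/22390:
  Medium: (7297/22390)²·(1−1039/7297)·114/1039 = 0.0099944988
  Large: (14307/22390)²·(1−834/14307)·231.9/834 = 0.10691519
  Small: (786/22390)²·(1−165/786)·133/165 = 7.8482649 × 10^-4
  → Var(ȳ_str) = 0.11769452.
Var(ȳ_srs) = (1 − 2038/22390)·355.8/2038 = 0.1586919.
deff = 0.11769452 / 0.1586919 = 0.7417.

0.7417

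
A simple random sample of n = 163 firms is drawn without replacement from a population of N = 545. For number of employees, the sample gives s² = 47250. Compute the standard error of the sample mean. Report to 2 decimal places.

Under SRS without replacement, Var(ȳ) = (1 − f)·s²/n with f = n/N = 163/545 = 0.29908257.
Var(ȳ) = (1 − 0.29908257)·47250/163 = 0.70091743·289.8773 = 203.18005.
SE(ȳ) = √(203.18005) = 14.25.

14.25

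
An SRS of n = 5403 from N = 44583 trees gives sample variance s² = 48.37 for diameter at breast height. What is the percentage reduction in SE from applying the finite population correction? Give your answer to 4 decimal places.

f = n/N = 5403/44583 = 0.12118969.
SE_no-fpc = √(s²/n) = 0.094617302; SE_fpc = √((1−f)s²/n) = 0.088698879.
Ratio = √(1−f) = 0.93744883. Reduction = 100·(1 − 0.93744883) = 6.2551%.

6.2551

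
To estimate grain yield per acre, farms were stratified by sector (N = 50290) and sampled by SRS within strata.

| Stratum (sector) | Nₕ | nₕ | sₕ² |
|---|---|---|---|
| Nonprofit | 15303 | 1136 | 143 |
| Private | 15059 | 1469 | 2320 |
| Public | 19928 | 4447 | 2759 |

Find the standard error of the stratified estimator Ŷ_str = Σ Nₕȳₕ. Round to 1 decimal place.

Var(Ŷ_str) = Σₕ Nₕ²(1 − fₕ)sₕ²/nₕ.
Nonprofit: 15303²·(1 − 1136/15303)·143/1136 = 2.7290543 × 10^7.
Private: 15059²·(1 − 1469/15059)·2320/1469 = 3.2320776 × 10^8.
Public: 19928²·(1 − 4447/19928)·2759/4447 = 1.9140236 × 10^8.
Sum = 5.4190066 × 10^8.
SE = √(5.4190066 × 10^8) = 23278.8.

23278.8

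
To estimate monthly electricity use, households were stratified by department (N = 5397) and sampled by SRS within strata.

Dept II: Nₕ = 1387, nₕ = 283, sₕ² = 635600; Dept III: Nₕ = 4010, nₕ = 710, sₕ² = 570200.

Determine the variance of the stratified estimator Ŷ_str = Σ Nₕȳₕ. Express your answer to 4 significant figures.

1.407 × 10^10

Var(Ŷ_str) = Σₕ Nₕ²(1 − fₕ)sₕ²/nₕ.
Dept II: 1387²·(1 − 283/1387)·635600/283 = 3.4390856 × 10^9.
Dept III: 4010²·(1 − 710/4010)·570200/710 = 1.0627404 × 10^10.
Sum = 1.406649 × 10^10.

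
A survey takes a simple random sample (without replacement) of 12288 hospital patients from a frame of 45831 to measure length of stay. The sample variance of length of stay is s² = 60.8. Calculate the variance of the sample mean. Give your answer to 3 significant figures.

Under SRS without replacement, Var(ȳ) = (1 − f)·s²/n with f = n/N = 12288/45831 = 0.26811547.
Var(ȳ) = (1 − 0.26811547)·60.8/12288 = 0.73188453·0.0049479167 = 0.0036213037.

0.00362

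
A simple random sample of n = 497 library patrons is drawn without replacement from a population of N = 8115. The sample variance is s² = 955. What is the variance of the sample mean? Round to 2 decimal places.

1.80

Under SRS without replacement, Var(ȳ) = (1 − f)·s²/n with f = n/N = 497/8115 = 0.06124461.
Var(ȳ) = (1 − 0.06124461)·955/497 = 0.93875539·1.9215292 = 1.8038459.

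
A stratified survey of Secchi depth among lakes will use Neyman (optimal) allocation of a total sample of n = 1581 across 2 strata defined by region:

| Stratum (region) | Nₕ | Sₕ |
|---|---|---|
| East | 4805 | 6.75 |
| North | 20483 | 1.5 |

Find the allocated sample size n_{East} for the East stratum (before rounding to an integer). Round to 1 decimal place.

811.9

Neyman allocation: nₕ = n·NₕSₕ / Σⱼ NⱼSⱼ.
Σ NⱼSⱼ = 4805·6.75 + 20483·1.5 = 63158.25.
n_{East} = 1581·4805·6.75 / 63158.25 = 811.9.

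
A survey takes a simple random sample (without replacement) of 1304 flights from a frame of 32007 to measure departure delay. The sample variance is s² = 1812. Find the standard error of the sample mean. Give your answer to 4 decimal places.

Under SRS without replacement, Var(ȳ) = (1 − f)·s²/n with f = n/N = 1304/32007 = 0.04074109.
Var(ȳ) = (1 − 0.04074109)·1812/1304 = 0.95925891·1.3895706 = 1.3329579.
SE(ȳ) = √(1.3329579) = 1.1545.

1.1545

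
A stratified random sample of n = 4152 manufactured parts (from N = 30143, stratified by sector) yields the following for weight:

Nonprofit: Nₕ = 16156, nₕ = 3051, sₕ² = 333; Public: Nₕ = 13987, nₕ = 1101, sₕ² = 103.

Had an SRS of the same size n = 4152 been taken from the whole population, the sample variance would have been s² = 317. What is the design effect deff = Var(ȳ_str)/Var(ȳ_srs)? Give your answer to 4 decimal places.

Var(ȳ_str) = Σ Wₕ²(1−fₕ)sₕ²/nₕ with Wₕ = Nₕ/30143:
  Nonprofit: (16156/30143)²·(1−3051/16156)·333/3051 = 0.025433138
  Public: (13987/30143)²·(1−1101/13987)·103/1101 = 0.018557508
  → Var(ȳ_str) = 0.043990646.
Var(ȳ_srs) = (1 − 4152/30143)·317/4152 = 0.06583221.
deff = 0.043990646 / 0.06583221 = 0.6682.

0.6682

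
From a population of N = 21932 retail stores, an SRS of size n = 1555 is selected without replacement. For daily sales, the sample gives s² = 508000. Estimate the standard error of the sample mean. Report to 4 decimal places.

17.4220

Under SRS without replacement, Var(ȳ) = (1 − f)·s²/n with f = n/N = 1555/21932 = 0.07090097.
Var(ȳ) = (1 − 0.07090097)·508000/1555 = 0.92909903·326.6881 = 303.5256.
SE(ȳ) = √(303.5256) = 17.4220.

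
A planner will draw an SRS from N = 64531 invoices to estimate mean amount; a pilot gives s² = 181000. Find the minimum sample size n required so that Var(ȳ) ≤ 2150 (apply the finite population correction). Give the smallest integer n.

Without fpc, n₀ = s²/D = 181000/2150 = 84.1860.
With fpc, (1 − n/N)·s²/n ≤ D requires n ≥ n₀/(1 + n₀/N) = 84.1860/(1 + 84.1860/64531) = 84.0763.
Rounding up, n = 85.

85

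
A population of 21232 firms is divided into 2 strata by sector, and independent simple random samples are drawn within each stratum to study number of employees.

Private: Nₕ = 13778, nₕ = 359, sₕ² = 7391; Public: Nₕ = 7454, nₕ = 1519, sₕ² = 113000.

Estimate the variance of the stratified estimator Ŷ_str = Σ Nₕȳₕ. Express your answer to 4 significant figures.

Var(Ŷ_str) = Σₕ Nₕ²(1 − fₕ)sₕ²/nₕ.
Private: 13778²·(1 − 359/13778)·7391/359 = 3.8064058 × 10^9.
Public: 7454²·(1 − 1519/7454)·113000/1519 = 3.291022 × 10^9.
Sum = 7.0974278 × 10^9.

7.097 × 10^9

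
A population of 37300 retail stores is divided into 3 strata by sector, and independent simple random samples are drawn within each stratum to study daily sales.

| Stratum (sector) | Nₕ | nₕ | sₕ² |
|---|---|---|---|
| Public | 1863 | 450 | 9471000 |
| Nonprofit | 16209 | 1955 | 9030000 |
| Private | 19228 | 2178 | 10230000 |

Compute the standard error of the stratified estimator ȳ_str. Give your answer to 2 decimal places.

Var(ȳ_str) = Σₕ Wₕ²(1 − fₕ)sₕ²/nₕ with Wₕ = Nₕ/N, N = 37300.
Public: Wₕ = 0.04994638; term = 0.04994638²·(1 − 0.24154589)·9471000/450 = 39.821781.
Nonprofit: Wₕ = 0.43455764; term = 0.43455764²·(1 − 0.12061201)·9030000/1955 = 767.03698.
Private: Wₕ = 0.51549598; term = 0.51549598²·(1 − 0.11327231)·10230000/2178 = 1106.7731.
Sum = 1913.6319.
SE = √(1913.6319) = 43.75.

43.75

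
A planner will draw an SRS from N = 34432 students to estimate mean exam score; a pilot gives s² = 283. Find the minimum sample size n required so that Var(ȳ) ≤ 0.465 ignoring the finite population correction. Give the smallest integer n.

Without fpc, n₀ = s²/D = 283/0.465 = 608.6022.
Rounding up, n = 609.

609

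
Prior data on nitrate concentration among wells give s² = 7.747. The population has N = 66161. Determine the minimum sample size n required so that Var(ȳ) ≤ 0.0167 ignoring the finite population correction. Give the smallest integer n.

464

Without fpc, n₀ = s²/D = 7.747/0.0167 = 463.8922.
Rounding up, n = 464.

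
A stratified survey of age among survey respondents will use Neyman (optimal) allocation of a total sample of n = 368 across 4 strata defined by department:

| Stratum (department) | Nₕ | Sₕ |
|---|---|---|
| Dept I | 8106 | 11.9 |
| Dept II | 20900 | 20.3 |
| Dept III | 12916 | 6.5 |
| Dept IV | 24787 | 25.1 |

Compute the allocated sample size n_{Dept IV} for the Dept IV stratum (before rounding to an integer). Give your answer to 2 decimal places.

Neyman allocation: nₕ = n·NₕSₕ / Σⱼ NⱼSⱼ.
Σ NⱼSⱼ = 8106·11.9 + 20900·20.3 + 12916·6.5 + 24787·25.1 = 1.2268391 × 10^6.
n_{Dept IV} = 368·24787·25.1 / (1.2268391 × 10^6) = 186.62.

186.62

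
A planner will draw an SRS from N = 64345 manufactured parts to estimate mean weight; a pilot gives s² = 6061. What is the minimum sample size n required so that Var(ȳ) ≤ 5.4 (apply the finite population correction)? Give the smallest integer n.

Without fpc, n₀ = s²/D = 6061/5.4 = 1122.4074.
With fpc, (1 − n/N)·s²/n ≤ D requires n ≥ n₀/(1 + n₀/N) = 1122.4074/(1 + 1122.4074/64345) = 1103.1643.
Rounding up, n = 1104.

1104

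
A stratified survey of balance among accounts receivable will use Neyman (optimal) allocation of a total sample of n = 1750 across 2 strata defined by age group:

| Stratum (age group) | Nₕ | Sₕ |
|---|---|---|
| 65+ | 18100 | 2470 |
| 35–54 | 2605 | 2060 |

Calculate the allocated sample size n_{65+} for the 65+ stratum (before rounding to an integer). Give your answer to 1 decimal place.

Neyman allocation: nₕ = n·NₕSₕ / Σⱼ NⱼSⱼ.
Σ NⱼSⱼ = 18100·2470 + 2605·2060 = 5.00733 × 10^7.
n_{65+} = 1750·18100·2470 / (5.00733 × 10^7) = 1562.5.

1562.5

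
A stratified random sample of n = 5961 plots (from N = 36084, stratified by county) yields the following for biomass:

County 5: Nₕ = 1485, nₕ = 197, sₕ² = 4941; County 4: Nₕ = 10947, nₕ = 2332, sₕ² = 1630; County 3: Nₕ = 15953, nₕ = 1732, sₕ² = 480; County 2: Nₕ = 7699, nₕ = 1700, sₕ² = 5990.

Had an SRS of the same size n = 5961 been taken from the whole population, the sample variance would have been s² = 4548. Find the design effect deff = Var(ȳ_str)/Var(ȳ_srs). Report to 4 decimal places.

Var(ȳ_str) = Σ Wₕ²(1−fₕ)sₕ²/nₕ with Wₕ = Nₕ/36084:
  County 5: (1485/36084)²·(1−197/1485)·4941/197 = 0.036843561
  County 4: (10947/36084)²·(1−2332/10947)·1630/2332 = 0.050626757
  County 3: (15953/36084)²·(1−1732/15953)·480/1732 = 0.048287698
  County 2: (7699/36084)²·(1−1700/7699)·5990/1700 = 0.12498611
  → Var(ȳ_str) = 0.26074413.
Var(ȳ_srs) = (1 − 5961/36084)·4548/5961 = 0.63691999.
deff = 0.26074413 / 0.63691999 = 0.4094.

0.4094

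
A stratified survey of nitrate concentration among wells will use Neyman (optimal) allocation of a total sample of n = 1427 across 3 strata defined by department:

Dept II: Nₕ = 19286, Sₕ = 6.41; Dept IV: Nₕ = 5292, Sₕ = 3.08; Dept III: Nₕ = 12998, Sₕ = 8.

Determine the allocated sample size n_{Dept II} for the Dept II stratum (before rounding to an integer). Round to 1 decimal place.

Neyman allocation: nₕ = n·NₕSₕ / Σⱼ NⱼSⱼ.
Σ NⱼSⱼ = 19286·6.41 + 5292·3.08 + 12998·8 = 243906.62.
n_{Dept II} = 1427·19286·6.41 / 243906.62 = 723.3.

723.3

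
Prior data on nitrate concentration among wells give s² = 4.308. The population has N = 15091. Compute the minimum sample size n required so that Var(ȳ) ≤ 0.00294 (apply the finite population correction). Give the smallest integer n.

1336

Without fpc, n₀ = s²/D = 4.308/0.00294 = 1465.3061.
With fpc, (1 − n/N)·s²/n ≤ D requires n ≥ n₀/(1 + n₀/N) = 1465.3061/(1 + 1465.3061/15091) = 1335.6200.
Rounding up, n = 1336.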